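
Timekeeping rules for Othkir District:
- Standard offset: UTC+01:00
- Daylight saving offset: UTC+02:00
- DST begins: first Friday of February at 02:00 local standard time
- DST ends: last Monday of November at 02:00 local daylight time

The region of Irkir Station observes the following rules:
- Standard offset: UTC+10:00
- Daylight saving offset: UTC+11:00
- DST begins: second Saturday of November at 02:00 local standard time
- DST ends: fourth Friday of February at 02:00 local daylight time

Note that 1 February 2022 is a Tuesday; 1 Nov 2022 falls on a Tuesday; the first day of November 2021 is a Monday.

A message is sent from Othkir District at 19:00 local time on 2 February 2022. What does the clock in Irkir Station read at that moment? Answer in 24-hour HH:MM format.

05:00

1 February 2022 is a Tuesday, so the first Friday is February 4.
1 November 2022 is a Tuesday, so Mondays fall on 7, 14, 21, 28; the last is November 28.
Daylight saving runs 4 February – 28 November; 2 February 2022 is outside that window, so Othkir District is on standard time at UTC+01:00.
19:00 Othkir District − 1h = 18:00 UTC.
1 November 2021 is a Monday, so the first Saturday is November 6 and the second is November 13.
1 February 2022 is a Tuesday, so the first Friday is February 4 and the fourth is February 25.
At the standard offset (UTC+10:00), 18:00 UTC + 10h = 04:00 Irkir Station standard time (rolling into the next day, 3 February 2022).
The standard-time date in Irkir Station, 3 February 2022, lies within the daylight-saving period (13 November 2021 – 25 February 2022), so Irkir Station is on daylight time, UTC+11:00.
18:00 UTC + 11h = 05:00 Irkir Station (rolling into the next day, 3 February 2022).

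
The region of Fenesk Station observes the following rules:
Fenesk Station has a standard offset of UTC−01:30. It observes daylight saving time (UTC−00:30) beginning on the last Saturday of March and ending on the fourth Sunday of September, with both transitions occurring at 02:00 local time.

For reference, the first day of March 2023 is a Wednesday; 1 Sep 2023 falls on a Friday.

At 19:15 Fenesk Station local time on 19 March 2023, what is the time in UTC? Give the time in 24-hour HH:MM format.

1 March 2023 is a Wednesday, so Saturdays fall on 4, 11, 18, 25; the last is March 25.
1 September 2023 is a Friday, so the first Sunday is September 3 and the fourth is September 24.
19 March 2023 is outside the daylight-saving period (25 March – 24 September), so Fenesk Station is on standard time, UTC−01:30.
19:15 local + 1h30m = 20:45 UTC.

20:45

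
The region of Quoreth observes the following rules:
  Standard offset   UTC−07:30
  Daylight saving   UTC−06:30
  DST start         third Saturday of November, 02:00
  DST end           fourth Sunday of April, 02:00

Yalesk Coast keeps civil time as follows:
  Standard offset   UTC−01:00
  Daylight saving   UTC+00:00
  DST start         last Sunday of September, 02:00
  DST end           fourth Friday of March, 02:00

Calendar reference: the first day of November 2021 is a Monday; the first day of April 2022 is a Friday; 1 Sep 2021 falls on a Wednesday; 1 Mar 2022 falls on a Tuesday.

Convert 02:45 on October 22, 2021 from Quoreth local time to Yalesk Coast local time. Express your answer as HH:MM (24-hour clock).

10:15

1 November 2021 is a Monday, so the first Saturday is November 6 and the third is November 20.
1 April 2022 is a Friday, so the first Sunday is April 3 and the fourth is April 24.
October 22, 2021 does not fall between 20 November 2021 and 24 April 2022, so daylight saving is not in effect and Quoreth is at UTC−07:30.
02:45 Quoreth + 7h30m = 10:15 UTC.
1 September 2021 is a Wednesday, so Sundays fall on 5, 12, 19, 26; the last is September 26.
1 March 2022 is a Tuesday, so the first Friday is March 4 and the fourth is March 25.
At the standard offset (UTC−01:00), 10:15 UTC − 1h = 09:15 Yalesk Coast standard time.
Daylight saving runs 26 September 2021 – 25 March 2022; the standard-time date in Yalesk Coast, October 22, 2021, is inside that window, so Yalesk Coast is at UTC+00:00.
10:15 UTC + 0h = 10:15 Yalesk Coast.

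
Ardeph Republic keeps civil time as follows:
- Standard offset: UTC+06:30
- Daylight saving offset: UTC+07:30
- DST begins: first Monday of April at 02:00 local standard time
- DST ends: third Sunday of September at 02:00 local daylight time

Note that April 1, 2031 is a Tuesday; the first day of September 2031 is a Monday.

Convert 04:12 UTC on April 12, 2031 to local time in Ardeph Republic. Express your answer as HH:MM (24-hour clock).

11:42

1 April 2031 is a Tuesday, so the first Monday is April 7.
1 September 2031 is a Monday, so the first Sunday is September 7 and the third is September 21.
At the standard offset (UTC+06:30), 04:12 UTC + 6h30m = 10:42 Ardeph Republic standard time.
The standard-time date in Ardeph Republic, April 12, 2031, falls between 7 April and 21 September, so daylight saving is in effect and Ardeph Republic is at UTC+07:30.
04:12 UTC + 7h30m = 11:42 local.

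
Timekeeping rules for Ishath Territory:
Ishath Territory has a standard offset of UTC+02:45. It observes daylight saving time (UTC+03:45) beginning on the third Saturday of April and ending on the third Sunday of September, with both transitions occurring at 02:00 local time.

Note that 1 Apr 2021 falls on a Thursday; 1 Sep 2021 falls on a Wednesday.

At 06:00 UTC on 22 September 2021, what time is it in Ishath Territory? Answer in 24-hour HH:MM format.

1 April 2021 is a Thursday, so the first Saturday is April 3 and the third is April 17.
1 September 2021 is a Wednesday, so the first Sunday is September 5 and the third is September 19.
At the standard offset (UTC+02:45), 06:00 UTC + 2h45m = 08:45 Ishath Territory standard time.
Daylight saving runs 17 April – 19 September; the standard-time date in Ishath Territory, 22 September 2021, is outside that window, so Ishath Territory is on standard time at UTC+02:45.
06:00 UTC + 2h45m = 08:45 local.

08:45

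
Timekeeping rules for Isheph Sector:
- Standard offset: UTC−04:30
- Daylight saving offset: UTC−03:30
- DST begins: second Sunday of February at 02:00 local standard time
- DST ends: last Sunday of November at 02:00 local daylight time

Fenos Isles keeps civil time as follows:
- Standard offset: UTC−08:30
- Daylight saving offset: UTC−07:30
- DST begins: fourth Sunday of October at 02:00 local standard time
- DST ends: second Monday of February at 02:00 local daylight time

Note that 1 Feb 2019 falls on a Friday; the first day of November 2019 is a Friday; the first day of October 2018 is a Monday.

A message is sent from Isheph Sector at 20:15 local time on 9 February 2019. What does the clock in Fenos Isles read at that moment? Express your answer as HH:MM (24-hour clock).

17:15

1 February 2019 is a Friday, so the first Sunday is February 3 and the second is February 10.
1 November 2019 is a Friday, so Sundays fall on 3, 10, 17, 24; the last is November 24.
Daylight saving runs 10 February – 24 November; 9 February 2019 is outside that window, so Isheph Sector is on standard time at UTC−04:30.
20:15 Isheph Sector + 4h30m = 00:45 UTC (rolling into the next day, 10 February 2019).
1 October 2018 is a Monday, so the first Sunday is October 7 and the fourth is October 28.
1 February 2019 is a Friday, so the first Monday is February 4 and the second is February 11.
At the standard offset (UTC−08:30), 00:45 UTC − 8h30m = 16:15 Fenos Isles standard time (rolling into the previous day, 9 February 2019).
Daylight saving runs 28 October 2018 – 11 February 2019; the standard-time date in Fenos Isles, 9 February 2019, is inside that window, so Fenos Isles is at UTC−07:30.
00:45 UTC − 7h30m = 17:15 Fenos Isles (rolling into the previous day, 9 February 2019).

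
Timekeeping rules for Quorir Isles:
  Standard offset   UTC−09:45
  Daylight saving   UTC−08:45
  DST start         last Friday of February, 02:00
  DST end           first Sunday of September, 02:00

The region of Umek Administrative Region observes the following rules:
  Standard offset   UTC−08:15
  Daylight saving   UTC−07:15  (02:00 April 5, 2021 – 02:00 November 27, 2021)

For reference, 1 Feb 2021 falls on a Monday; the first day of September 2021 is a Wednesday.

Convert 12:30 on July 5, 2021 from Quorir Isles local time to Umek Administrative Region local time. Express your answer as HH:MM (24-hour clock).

14:00

1 February 2021 is a Monday, so Fridays fall on 5, 12, 19, 26; the last is February 26.
1 September 2021 is a Wednesday, so the first Sunday is September 5.
July 5, 2021 falls between 26 February and 5 September, so daylight saving is in effect and Quorir Isles is at UTC−08:45.
12:30 Quorir Isles + 8h45m = 21:15 UTC.
At the standard offset (UTC−08:15), 21:15 UTC − 8h15m = 13:00 Umek Administrative Region standard time.
The standard-time date in Umek Administrative Region, July 5, 2021, lies within the daylight-saving period (5 April – 27 November), so Umek Administrative Region is on daylight time, UTC−07:15.
21:15 UTC − 7h15m = 14:00 Umek Administrative Region.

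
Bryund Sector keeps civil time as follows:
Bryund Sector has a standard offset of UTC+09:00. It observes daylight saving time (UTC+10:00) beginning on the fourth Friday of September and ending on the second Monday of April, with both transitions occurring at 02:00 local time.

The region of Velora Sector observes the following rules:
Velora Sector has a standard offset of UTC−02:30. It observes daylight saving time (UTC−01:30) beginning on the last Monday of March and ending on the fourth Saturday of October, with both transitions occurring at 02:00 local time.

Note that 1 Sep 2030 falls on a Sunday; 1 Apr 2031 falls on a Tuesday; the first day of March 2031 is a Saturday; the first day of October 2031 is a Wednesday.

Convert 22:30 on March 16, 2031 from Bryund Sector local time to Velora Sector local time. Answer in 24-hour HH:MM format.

10:00

1 September 2030 is a Sunday, so the first Friday is September 6 and the fourth is September 27.
1 April 2031 is a Tuesday, so the first Monday is April 7 and the second is April 14.
March 16, 2031 lies within the daylight-saving period (27 September 2030 – 14 April 2031), so Bryund Sector is on daylight time, UTC+10:00.
22:30 Bryund Sector − 10h = 12:30 UTC.
1 March 2031 is a Saturday, so Mondays fall on 3, 10, 17, 24, 31; the last is March 31.
1 October 2031 is a Wednesday, so the first Saturday is October 4 and the fourth is October 25.
At the standard offset (UTC−02:30), 12:30 UTC − 2h30m = 10:00 Velora Sector standard time.
The standard-time date in Velora Sector, March 16, 2031, is outside the daylight-saving period (31 March – 25 October), so Velora Sector is on standard time, UTC−02:30.
12:30 UTC − 2h30m = 10:00 Velora Sector.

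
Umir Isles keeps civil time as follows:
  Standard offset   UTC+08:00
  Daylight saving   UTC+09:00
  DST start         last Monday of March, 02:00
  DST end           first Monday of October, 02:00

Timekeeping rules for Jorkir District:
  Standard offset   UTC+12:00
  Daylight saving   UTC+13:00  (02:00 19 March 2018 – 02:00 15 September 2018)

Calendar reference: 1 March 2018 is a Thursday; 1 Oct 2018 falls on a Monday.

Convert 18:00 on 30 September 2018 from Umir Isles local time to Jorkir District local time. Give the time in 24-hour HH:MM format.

21:00

1 March 2018 is a Thursday, so Mondays fall on 5, 12, 19, 26; the last is March 26.
1 October 2018 is a Monday, so the first Monday is October 1.
Daylight saving runs 26 March – 1 October; 30 September 2018 is inside that window, so Umir Isles is at UTC+09:00.
18:00 Umir Isles − 9h = 09:00 UTC.
At the standard offset (UTC+12:00), 09:00 UTC + 12h = 21:00 Jorkir District standard time.
Daylight saving runs 19 March – 15 September; the standard-time date in Jorkir District, 30 September 2018, is outside that window, so Jorkir District is on standard time at UTC+12:00.
09:00 UTC + 12h = 21:00 Jorkir District.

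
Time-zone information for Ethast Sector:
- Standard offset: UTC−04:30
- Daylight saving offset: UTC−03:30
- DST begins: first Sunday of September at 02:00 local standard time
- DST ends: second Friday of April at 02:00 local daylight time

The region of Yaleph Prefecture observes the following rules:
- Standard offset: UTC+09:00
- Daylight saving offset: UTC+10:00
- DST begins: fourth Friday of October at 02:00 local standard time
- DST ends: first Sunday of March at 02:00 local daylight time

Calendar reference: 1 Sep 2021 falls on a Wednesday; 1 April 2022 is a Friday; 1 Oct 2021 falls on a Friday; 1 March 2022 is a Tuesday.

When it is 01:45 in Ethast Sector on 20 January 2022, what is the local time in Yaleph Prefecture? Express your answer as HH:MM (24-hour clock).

1 September 2021 is a Wednesday, so the first Sunday is September 5.
1 April 2022 is a Friday, so the first Friday is April 1 and the second is April 8.
Daylight saving runs 5 September 2021 – 8 April 2022; 20 January 2022 is inside that window, so Ethast Sector is at UTC−03:30.
01:45 Ethast Sector + 3h30m = 05:15 UTC.
1 October 2021 is a Friday, so the first Friday is October 1 and the fourth is October 22.
1 March 2022 is a Tuesday, so the first Sunday is March 6.
At the standard offset (UTC+09:00), 05:15 UTC + 9h = 14:15 Yaleph Prefecture standard time.
The standard-time date in Yaleph Prefecture, 20 January 2022, falls between 22 October 2021 and 6 March 2022, so daylight saving is in effect and Yaleph Prefecture is at UTC+10:00.
05:15 UTC + 10h = 15:15 Yaleph Prefecture.

15:15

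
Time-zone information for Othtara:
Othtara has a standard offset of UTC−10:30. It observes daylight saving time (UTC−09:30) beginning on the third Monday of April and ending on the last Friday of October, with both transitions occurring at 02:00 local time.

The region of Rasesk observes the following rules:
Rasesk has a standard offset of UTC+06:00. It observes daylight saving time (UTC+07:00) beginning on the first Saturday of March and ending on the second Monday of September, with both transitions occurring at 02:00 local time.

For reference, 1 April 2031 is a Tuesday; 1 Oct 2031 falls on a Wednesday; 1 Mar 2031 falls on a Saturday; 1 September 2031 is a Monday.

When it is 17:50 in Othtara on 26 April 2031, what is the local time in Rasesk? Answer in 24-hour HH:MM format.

1 April 2031 is a Tuesday, so the first Monday is April 7 and the third is April 21.
1 October 2031 is a Wednesday, so Fridays fall on 3, 10, 17, 24, 31; the last is October 31.
Daylight saving runs 21 April – 31 October; 26 April 2031 is inside that window, so Othtara is at UTC−09:30.
17:50 Othtara + 9h30m = 03:20 UTC (rolling into the next day, 27 April 2031).
1 March 2031 is a Saturday, so the first Saturday is March 1.
1 September 2031 is a Monday, so the first Monday is September 1 and the second is September 8.
At the standard offset (UTC+06:00), 03:20 UTC + 6h = 09:20 Rasesk standard time.
Daylight saving runs 1 March – 8 September; the standard-time date in Rasesk, 27 April 2031, is inside that window, so Rasesk is at UTC+07:00.
03:20 UTC + 7h = 10:20 Rasesk.

10:20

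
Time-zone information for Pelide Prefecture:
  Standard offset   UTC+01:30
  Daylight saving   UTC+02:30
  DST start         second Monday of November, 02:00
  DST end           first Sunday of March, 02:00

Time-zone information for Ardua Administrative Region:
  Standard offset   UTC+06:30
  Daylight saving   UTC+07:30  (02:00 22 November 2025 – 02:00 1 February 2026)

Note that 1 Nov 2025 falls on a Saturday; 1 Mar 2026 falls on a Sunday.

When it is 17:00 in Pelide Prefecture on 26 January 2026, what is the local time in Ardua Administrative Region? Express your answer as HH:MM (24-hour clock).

22:00

1 November 2025 is a Saturday, so the first Monday is November 3 and the second is November 10.
1 March 2026 is a Sunday, so the first Sunday is March 1.
Daylight saving runs 10 November 2025 – 1 March 2026; 26 January 2026 is inside that window, so Pelide Prefecture is at UTC+02:30.
17:00 Pelide Prefecture − 2h30m = 14:30 UTC.
At the standard offset (UTC+06:30), 14:30 UTC + 6h30m = 21:00 Ardua Administrative Region standard time.
The standard-time date in Ardua Administrative Region, 26 January 2026, falls between 22 November 2025 and 1 February 2026, so daylight saving is in effect and Ardua Administrative Region is at UTC+07:30.
14:30 UTC + 7h30m = 22:00 Ardua Administrative Region.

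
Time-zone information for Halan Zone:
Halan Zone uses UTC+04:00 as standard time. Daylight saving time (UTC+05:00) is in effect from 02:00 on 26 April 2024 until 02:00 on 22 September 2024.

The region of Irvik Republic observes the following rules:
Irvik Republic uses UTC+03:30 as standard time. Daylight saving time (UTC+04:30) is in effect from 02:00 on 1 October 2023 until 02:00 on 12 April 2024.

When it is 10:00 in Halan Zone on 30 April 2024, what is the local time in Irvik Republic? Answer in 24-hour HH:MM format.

08:30

30 April 2024 lies within the daylight-saving period (26 April – 22 September), so Halan Zone is on daylight time, UTC+05:00.
10:00 Halan Zone − 5h = 05:00 UTC.
At the standard offset (UTC+03:30), 05:00 UTC + 3h30m = 08:30 Irvik Republic standard time.
Daylight saving runs 1 October 2023 – 12 April 2024; the standard-time date in Irvik Republic, 30 April 2024, is outside that window, so Irvik Republic is on standard time at UTC+03:30.
05:00 UTC + 3h30m = 08:30 Irvik Republic.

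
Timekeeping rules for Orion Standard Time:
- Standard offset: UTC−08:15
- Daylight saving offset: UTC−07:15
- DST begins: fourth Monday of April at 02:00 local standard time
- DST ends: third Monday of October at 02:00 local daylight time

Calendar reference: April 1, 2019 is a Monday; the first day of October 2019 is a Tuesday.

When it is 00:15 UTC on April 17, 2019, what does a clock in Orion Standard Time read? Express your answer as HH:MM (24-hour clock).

16:00

1 April 2019 is a Monday, so the first Monday is April 1 and the fourth is April 22.
1 October 2019 is a Tuesday, so the first Monday is October 7 and the third is October 21.
At the standard offset (UTC−08:15), 00:15 UTC − 8h15m = 16:00 Orion Standard Time standard time (rolling into the previous day, 16 April 2019).
The standard-time date in Orion Standard Time, April 16, 2019, does not fall between 22 April and 21 October, so daylight saving is not in effect and Orion Standard Time is at UTC−08:15.
00:15 UTC − 8h15m = 16:00 local (rolling into the previous day, 16 April 2019).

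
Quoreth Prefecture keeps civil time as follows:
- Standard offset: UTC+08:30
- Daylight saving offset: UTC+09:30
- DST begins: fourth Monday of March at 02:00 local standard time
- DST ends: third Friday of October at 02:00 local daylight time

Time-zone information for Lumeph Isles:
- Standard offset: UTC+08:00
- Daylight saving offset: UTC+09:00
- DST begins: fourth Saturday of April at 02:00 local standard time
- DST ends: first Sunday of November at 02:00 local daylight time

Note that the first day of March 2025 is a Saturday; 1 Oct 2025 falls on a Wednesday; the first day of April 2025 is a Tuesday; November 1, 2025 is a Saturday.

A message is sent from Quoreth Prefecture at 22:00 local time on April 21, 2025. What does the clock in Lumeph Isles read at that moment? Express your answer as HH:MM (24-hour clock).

20:30

1 March 2025 is a Saturday, so the first Monday is March 3 and the fourth is March 24.
1 October 2025 is a Wednesday, so the first Friday is October 3 and the third is October 17.
April 21, 2025 falls between 24 March and 17 October, so daylight saving is in effect and Quoreth Prefecture is at UTC+09:30.
22:00 Quoreth Prefecture − 9h30m = 12:30 UTC.
1 April 2025 is a Tuesday, so the first Saturday is April 5 and the fourth is April 26.
1 November 2025 is a Saturday, so the first Sunday is November 2.
At the standard offset (UTC+08:00), 12:30 UTC + 8h = 20:30 Lumeph Isles standard time.
The standard-time date in Lumeph Isles, April 21, 2025, is outside the daylight-saving period (26 April – 2 November), so Lumeph Isles is on standard time, UTC+08:00.
12:30 UTC + 8h = 20:30 Lumeph Isles.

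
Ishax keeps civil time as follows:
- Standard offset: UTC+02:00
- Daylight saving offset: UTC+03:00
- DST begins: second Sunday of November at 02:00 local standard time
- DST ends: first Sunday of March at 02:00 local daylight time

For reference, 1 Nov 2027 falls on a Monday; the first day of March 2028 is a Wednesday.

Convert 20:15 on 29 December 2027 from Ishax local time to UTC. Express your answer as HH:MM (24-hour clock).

1 November 2027 is a Monday, so the first Sunday is November 7 and the second is November 14.
1 March 2028 is a Wednesday, so the first Sunday is March 5.
29 December 2027 falls between 14 November 2027 and 5 March 2028, so daylight saving is in effect and Ishax is at UTC+03:00.
20:15 local − 3h = 17:15 UTC.

17:15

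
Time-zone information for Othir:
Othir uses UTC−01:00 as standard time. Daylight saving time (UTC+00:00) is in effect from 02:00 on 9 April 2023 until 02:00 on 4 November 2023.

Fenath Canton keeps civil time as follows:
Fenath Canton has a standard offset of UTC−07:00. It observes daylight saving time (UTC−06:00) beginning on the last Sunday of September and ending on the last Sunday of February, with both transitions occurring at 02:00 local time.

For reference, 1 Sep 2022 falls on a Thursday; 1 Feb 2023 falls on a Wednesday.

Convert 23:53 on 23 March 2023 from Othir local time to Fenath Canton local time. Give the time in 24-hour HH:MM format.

Daylight saving runs 9 April – 4 November; 23 March 2023 is outside that window, so Othir is on standard time at UTC−01:00.
23:53 Othir + 1h = 00:53 UTC (rolling into the next day, 24 March 2023).
1 September 2022 is a Thursday, so Sundays fall on 4, 11, 18, 25; the last is September 25.
1 February 2023 is a Wednesday, so Sundays fall on 5, 12, 19, 26; the last is February 26.
At the standard offset (UTC−07:00), 00:53 UTC − 7h = 17:53 Fenath Canton standard time (rolling into the previous day, 23 March 2023).
The standard-time date in Fenath Canton, 23 March 2023, is outside the daylight-saving period (25 September 2022 – 26 February 2023), so Fenath Canton is on standard time, UTC−07:00.
00:53 UTC − 7h = 17:53 Fenath Canton (rolling into the previous day, 23 March 2023).

17:53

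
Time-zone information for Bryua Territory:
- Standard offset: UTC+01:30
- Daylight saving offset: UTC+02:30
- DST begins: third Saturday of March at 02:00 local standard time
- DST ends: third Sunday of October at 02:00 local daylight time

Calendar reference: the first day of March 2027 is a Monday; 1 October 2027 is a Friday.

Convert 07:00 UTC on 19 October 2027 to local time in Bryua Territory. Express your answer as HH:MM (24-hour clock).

1 March 2027 is a Monday, so the first Saturday is March 6 and the third is March 20.
1 October 2027 is a Friday, so the first Sunday is October 3 and the third is October 17.
At the standard offset (UTC+01:30), 07:00 UTC + 1h30m = 08:30 Bryua Territory standard time.
The standard-time date in Bryua Territory, 19 October 2027, does not fall between 20 March and 17 October, so daylight saving is not in effect and Bryua Territory is at UTC+01:30.
07:00 UTC + 1h30m = 08:30 local.

08:30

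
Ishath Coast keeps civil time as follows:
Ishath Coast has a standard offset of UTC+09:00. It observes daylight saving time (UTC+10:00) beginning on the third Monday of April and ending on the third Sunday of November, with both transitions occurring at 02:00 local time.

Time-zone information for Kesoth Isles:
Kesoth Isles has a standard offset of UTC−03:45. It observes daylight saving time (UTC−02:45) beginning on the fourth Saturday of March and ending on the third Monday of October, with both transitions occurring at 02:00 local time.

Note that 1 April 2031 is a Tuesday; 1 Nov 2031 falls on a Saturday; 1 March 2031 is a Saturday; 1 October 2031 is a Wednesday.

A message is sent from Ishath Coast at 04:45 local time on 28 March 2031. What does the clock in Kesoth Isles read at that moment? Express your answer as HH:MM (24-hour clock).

1 April 2031 is a Tuesday, so the first Monday is April 7 and the third is April 21.
1 November 2031 is a Saturday, so the first Sunday is November 2 and the third is November 16.
Daylight saving runs 21 April – 16 November; 28 March 2031 is outside that window, so Ishath Coast is on standard time at UTC+09:00.
04:45 Ishath Coast − 9h = 19:45 UTC (rolling into the previous day, 27 March 2031).
1 March 2031 is a Saturday, so the first Saturday is March 1 and the fourth is March 22.
1 October 2031 is a Wednesday, so the first Monday is October 6 and the third is October 20.
At the standard offset (UTC−03:45), 19:45 UTC − 3h45m = 16:00 Kesoth Isles standard time.
The standard-time date in Kesoth Isles, 27 March 2031, falls between 22 March and 20 October, so daylight saving is in effect and Kesoth Isles is at UTC−02:45.
19:45 UTC − 2h45m = 17:00 Kesoth Isles.

17:00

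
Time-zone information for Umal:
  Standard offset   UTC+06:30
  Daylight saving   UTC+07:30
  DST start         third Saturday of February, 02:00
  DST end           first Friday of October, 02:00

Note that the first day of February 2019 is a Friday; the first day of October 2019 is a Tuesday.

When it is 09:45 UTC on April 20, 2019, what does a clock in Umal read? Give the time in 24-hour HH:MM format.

17:15

1 February 2019 is a Friday, so the first Saturday is February 2 and the third is February 16.
1 October 2019 is a Tuesday, so the first Friday is October 4.
At the standard offset (UTC+06:30), 09:45 UTC + 6h30m = 16:15 Umal standard time.
Daylight saving runs 16 February – 4 October; the standard-time date in Umal, April 20, 2019, is inside that window, so Umal is at UTC+07:30.
09:45 UTC + 7h30m = 17:15 local.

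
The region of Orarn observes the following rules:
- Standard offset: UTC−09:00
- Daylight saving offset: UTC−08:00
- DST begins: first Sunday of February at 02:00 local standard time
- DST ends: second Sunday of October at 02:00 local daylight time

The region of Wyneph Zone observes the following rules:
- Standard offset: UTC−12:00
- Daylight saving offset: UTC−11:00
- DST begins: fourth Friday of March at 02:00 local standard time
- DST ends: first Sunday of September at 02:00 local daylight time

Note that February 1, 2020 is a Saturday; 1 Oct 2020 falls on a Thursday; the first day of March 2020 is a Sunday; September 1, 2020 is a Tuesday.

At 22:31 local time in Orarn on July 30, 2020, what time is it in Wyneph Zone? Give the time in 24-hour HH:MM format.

19:31

1 February 2020 is a Saturday, so the first Sunday is February 2.
1 October 2020 is a Thursday, so the first Sunday is October 4 and the second is October 11.
July 30, 2020 falls between 2 February and 11 October, so daylight saving is in effect and Orarn is at UTC−08:00.
22:31 Orarn + 8h = 06:31 UTC (rolling into the next day, 31 July 2020).
1 March 2020 is a Sunday, so the first Friday is March 6 and the fourth is March 27.
1 September 2020 is a Tuesday, so the first Sunday is September 6.
At the standard offset (UTC−12:00), 06:31 UTC − 12h = 18:31 Wyneph Zone standard time (rolling into the previous day, 30 July 2020).
The standard-time date in Wyneph Zone, July 30, 2020, lies within the daylight-saving period (27 March – 6 September), so Wyneph Zone is on daylight time, UTC−11:00.
06:31 UTC − 11h = 19:31 Wyneph Zone (rolling into the previous day, 30 July 2020).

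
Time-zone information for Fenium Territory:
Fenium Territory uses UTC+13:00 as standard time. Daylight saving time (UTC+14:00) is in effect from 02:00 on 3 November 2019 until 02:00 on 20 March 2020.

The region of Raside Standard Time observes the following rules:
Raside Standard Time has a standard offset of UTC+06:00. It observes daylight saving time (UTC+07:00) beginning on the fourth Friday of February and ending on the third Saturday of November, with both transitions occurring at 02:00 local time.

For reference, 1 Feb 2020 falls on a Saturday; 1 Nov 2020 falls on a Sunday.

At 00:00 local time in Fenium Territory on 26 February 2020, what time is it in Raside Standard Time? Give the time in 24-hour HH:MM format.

16:00

26 February 2020 falls between 3 November 2019 and 20 March 2020, so daylight saving is in effect and Fenium Territory is at UTC+14:00.
00:00 Fenium Territory − 14h = 10:00 UTC (rolling into the previous day, 25 February 2020).
1 February 2020 is a Saturday, so the first Friday is February 7 and the fourth is February 28.
1 November 2020 is a Sunday, so the first Saturday is November 7 and the third is November 21.
At the standard offset (UTC+06:00), 10:00 UTC + 6h = 16:00 Raside Standard Time standard time.
Daylight saving runs 28 February – 21 November; the standard-time date in Raside Standard Time, 25 February 2020, is outside that window, so Raside Standard Time is on standard time at UTC+06:00.
10:00 UTC + 6h = 16:00 Raside Standard Time.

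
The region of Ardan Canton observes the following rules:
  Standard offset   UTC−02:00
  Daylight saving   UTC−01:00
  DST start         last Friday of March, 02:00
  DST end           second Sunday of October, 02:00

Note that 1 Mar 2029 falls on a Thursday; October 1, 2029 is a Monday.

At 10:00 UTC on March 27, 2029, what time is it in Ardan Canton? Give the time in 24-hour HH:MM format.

1 March 2029 is a Thursday, so Fridays fall on 2, 9, 16, 23, 30; the last is March 30.
1 October 2029 is a Monday, so the first Sunday is October 7 and the second is October 14.
At the standard offset (UTC−02:00), 10:00 UTC − 2h = 08:00 Ardan Canton standard time.
The standard-time date in Ardan Canton, March 27, 2029, is outside the daylight-saving period (30 March – 14 October), so Ardan Canton is on standard time, UTC−02:00.
10:00 UTC − 2h = 08:00 local.

08:00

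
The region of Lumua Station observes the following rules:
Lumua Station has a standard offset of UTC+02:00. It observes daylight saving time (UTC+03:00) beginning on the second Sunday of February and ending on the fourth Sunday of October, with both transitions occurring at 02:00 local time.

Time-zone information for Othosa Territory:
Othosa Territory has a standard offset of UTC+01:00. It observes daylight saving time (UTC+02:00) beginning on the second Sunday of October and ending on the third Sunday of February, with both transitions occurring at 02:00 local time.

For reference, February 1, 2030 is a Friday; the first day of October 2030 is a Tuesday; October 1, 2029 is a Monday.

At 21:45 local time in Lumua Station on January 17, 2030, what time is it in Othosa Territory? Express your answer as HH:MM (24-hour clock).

1 February 2030 is a Friday, so the first Sunday is February 3 and the second is February 10.
1 October 2030 is a Tuesday, so the first Sunday is October 6 and the fourth is October 27.
January 17, 2030 does not fall between 10 February and 27 October, so daylight saving is not in effect and Lumua Station is at UTC+02:00.
21:45 Lumua Station − 2h = 19:45 UTC.
1 October 2029 is a Monday, so the first Sunday is October 7 and the second is October 14.
1 February 2030 is a Friday, so the first Sunday is February 3 and the third is February 17.
At the standard offset (UTC+01:00), 19:45 UTC + 1h = 20:45 Othosa Territory standard time.
The standard-time date in Othosa Territory, January 17, 2030, falls between 14 October 2029 and 17 February 2030, so daylight saving is in effect and Othosa Territory is at UTC+02:00.
19:45 UTC + 2h = 21:45 Othosa Territory.

21:45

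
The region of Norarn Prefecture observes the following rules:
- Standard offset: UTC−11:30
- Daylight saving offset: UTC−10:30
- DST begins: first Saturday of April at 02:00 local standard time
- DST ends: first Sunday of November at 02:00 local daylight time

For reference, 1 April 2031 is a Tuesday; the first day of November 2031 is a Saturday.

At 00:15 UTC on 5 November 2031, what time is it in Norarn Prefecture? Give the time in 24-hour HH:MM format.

1 April 2031 is a Tuesday, so the first Saturday is April 5.
1 November 2031 is a Saturday, so the first Sunday is November 2.
At the standard offset (UTC−11:30), 00:15 UTC − 11h30m = 12:45 Norarn Prefecture standard time (rolling into the previous day, 4 November 2031).
The standard-time date in Norarn Prefecture, 4 November 2031, is outside the daylight-saving period (5 April – 2 November), so Norarn Prefecture is on standard time, UTC−11:30.
00:15 UTC − 11h30m = 12:45 local (rolling into the previous day, 4 November 2031).

12:45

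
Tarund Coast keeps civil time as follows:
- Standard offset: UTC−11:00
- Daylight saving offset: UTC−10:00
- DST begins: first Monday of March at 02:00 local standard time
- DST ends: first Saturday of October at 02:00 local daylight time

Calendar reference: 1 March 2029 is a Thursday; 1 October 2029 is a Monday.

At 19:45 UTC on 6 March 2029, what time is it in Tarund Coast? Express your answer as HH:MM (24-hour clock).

1 March 2029 is a Thursday, so the first Monday is March 5.
1 October 2029 is a Monday, so the first Saturday is October 6.
At the standard offset (UTC−11:00), 19:45 UTC − 11h = 08:45 Tarund Coast standard time.
The standard-time date in Tarund Coast, 6 March 2029, falls between 5 March and 6 October, so daylight saving is in effect and Tarund Coast is at UTC−10:00.
19:45 UTC − 10h = 09:45 local.

09:45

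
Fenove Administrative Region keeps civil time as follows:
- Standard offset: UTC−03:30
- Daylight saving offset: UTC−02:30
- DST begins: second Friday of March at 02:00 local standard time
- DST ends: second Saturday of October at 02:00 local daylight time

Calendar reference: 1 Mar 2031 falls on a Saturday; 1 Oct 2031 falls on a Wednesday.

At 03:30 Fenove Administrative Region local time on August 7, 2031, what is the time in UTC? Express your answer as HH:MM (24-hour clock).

1 March 2031 is a Saturday, so the first Friday is March 7 and the second is March 14.
1 October 2031 is a Wednesday, so the first Saturday is October 4 and the second is October 11.
Daylight saving runs 14 March – 11 October; August 7, 2031 is inside that window, so Fenove Administrative Region is at UTC−02:30.
03:30 local + 2h30m = 06:00 UTC.

06:00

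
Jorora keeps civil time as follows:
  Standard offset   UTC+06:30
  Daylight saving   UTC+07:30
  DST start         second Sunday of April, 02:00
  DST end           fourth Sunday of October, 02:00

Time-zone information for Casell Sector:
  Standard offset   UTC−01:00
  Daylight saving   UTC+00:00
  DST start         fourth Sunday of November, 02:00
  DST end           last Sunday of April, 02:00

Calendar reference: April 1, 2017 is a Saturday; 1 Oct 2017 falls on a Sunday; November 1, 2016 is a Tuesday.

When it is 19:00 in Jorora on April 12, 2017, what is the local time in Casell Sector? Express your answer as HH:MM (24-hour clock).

1 April 2017 is a Saturday, so the first Sunday is April 2 and the second is April 9.
1 October 2017 is a Sunday, so the first Sunday is October 1 and the fourth is October 22.
April 12, 2017 lies within the daylight-saving period (9 April – 22 October), so Jorora is on daylight time, UTC+07:30.
19:00 Jorora − 7h30m = 11:30 UTC.
1 November 2016 is a Tuesday, so the first Sunday is November 6 and the fourth is November 27.
1 April 2017 is a Saturday, so Sundays fall on 2, 9, 16, 23, 30; the last is April 30.
At the standard offset (UTC−01:00), 11:30 UTC − 1h = 10:30 Casell Sector standard time.
The standard-time date in Casell Sector, April 12, 2017, falls between 27 November 2016 and 30 April 2017, so daylight saving is in effect and Casell Sector is at UTC+00:00.
11:30 UTC + 0h = 11:30 Casell Sector.

11:30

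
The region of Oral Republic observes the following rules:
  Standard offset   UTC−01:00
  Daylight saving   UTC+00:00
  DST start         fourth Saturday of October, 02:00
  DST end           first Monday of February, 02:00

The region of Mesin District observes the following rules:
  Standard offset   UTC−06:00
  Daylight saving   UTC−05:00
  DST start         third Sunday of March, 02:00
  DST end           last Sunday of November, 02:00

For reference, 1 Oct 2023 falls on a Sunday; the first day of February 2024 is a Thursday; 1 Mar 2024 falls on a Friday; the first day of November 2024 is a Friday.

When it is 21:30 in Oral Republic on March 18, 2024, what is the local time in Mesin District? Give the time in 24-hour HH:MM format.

17:30

1 October 2023 is a Sunday, so the first Saturday is October 7 and the fourth is October 28.
1 February 2024 is a Thursday, so the first Monday is February 5.
March 18, 2024 is outside the daylight-saving period (28 October 2023 – 5 February 2024), so Oral Republic is on standard time, UTC−01:00.
21:30 Oral Republic + 1h = 22:30 UTC.
1 March 2024 is a Friday, so the first Sunday is March 3 and the third is March 17.
1 November 2024 is a Friday, so Sundays fall on 3, 10, 17, 24; the last is November 24.
At the standard offset (UTC−06:00), 22:30 UTC − 6h = 16:30 Mesin District standard time.
The standard-time date in Mesin District, March 18, 2024, lies within the daylight-saving period (17 March – 24 November), so Mesin District is on daylight time, UTC−05:00.
22:30 UTC − 5h = 17:30 Mesin District.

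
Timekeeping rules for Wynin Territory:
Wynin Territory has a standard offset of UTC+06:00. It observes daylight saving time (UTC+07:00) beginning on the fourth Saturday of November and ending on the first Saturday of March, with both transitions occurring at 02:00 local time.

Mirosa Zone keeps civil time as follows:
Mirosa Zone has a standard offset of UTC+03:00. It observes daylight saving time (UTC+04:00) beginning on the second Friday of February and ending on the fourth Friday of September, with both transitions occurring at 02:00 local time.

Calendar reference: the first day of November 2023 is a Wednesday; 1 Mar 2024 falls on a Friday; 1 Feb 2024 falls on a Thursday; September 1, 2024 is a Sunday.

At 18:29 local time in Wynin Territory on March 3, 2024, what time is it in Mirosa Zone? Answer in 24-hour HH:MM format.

1 November 2023 is a Wednesday, so the first Saturday is November 4 and the fourth is November 25.
1 March 2024 is a Friday, so the first Saturday is March 2.
March 3, 2024 is outside the daylight-saving period (25 November 2023 – 2 March 2024), so Wynin Territory is on standard time, UTC+06:00.
18:29 Wynin Territory − 6h = 12:29 UTC.
1 February 2024 is a Thursday, so the first Friday is February 2 and the second is February 9.
1 September 2024 is a Sunday, so the first Friday is September 6 and the fourth is September 27.
At the standard offset (UTC+03:00), 12:29 UTC + 3h = 15:29 Mirosa Zone standard time.
The standard-time date in Mirosa Zone, March 3, 2024, lies within the daylight-saving period (9 February – 27 September), so Mirosa Zone is on daylight time, UTC+04:00.
12:29 UTC + 4h = 16:29 Mirosa Zone.

16:29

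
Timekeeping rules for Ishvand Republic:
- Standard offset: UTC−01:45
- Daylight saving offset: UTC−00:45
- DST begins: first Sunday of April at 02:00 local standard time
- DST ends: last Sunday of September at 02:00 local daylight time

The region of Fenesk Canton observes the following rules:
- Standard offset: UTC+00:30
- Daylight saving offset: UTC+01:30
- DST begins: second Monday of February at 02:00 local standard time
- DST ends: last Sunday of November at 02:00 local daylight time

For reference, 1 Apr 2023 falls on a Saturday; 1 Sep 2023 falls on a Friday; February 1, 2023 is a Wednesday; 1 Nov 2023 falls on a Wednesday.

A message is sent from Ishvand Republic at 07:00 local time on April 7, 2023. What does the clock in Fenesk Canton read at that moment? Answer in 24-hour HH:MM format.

09:15

1 April 2023 is a Saturday, so the first Sunday is April 2.
1 September 2023 is a Friday, so Sundays fall on 3, 10, 17, 24; the last is September 24.
April 7, 2023 falls between 2 April and 24 September, so daylight saving is in effect and Ishvand Republic is at UTC−00:45.
07:00 Ishvand Republic + 0h45m = 07:45 UTC.
1 February 2023 is a Wednesday, so the first Monday is February 6 and the second is February 13.
1 November 2023 is a Wednesday, so Sundays fall on 5, 12, 19, 26; the last is November 26.
At the standard offset (UTC+00:30), 07:45 UTC + 0h30m = 08:15 Fenesk Canton standard time.
Daylight saving runs 13 February – 26 November; the standard-time date in Fenesk Canton, April 7, 2023, is inside that window, so Fenesk Canton is at UTC+01:30.
07:45 UTC + 1h30m = 09:15 Fenesk Canton.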